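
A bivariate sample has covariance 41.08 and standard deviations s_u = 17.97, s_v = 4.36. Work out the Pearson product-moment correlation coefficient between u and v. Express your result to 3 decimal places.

r = Cov(u,v) / (s_u · s_v) = 41.08 / (17.97 × 4.36)
  = 41.08 / 78.3492 ≈ 0.524

0.524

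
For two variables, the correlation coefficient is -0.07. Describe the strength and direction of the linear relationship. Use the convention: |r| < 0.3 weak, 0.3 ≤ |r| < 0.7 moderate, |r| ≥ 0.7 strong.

weak negative

r = -0.07 < 0 so the relationship is negative.
|r| = 0.07, which falls in the weak range.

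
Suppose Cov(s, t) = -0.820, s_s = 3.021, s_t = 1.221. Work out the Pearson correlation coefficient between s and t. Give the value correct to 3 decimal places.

r = Cov(s,t) / (s_s · s_t) = -0.820 / (3.021 × 1.221)
  = -0.820 / 3.6886 ≈ -0.222

-0.222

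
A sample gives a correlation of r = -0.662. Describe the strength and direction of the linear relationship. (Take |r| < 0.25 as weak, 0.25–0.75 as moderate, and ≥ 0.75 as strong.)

r = -0.662 < 0 so the relationship is negative.
|r| = 0.662, which falls in the moderate range.

moderate negative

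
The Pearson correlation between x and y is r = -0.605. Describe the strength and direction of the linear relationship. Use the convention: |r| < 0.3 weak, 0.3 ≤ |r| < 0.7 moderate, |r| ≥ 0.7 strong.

moderate negative

r = -0.605 < 0 so the relationship is negative.
|r| = 0.605, which falls in the moderate range.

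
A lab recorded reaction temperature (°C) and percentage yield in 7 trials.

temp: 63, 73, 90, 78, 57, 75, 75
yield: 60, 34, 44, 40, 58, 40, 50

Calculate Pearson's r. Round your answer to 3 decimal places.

n = 7, Σx = 511, Σy = 326, Σx² = 37981, Σy² = 15756, Σxy = 23398
nΣxy − ΣxΣy = 163786 − 166586 = -2800
nΣx² − (Σx)² = 265867 − 261121 = 4746; nΣy² − (Σy)² = 110292 − 106276 = 4016
r = -2800 / √(4746 × 4016) = -2800 / 4365.7687 ≈ -0.641

-0.641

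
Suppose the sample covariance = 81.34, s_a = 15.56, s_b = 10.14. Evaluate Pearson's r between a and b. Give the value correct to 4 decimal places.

0.5155

r = Cov(a,b) / (s_a · s_b) = 81.34 / (15.56 × 10.14)
  = 81.34 / 157.7784 ≈ 0.5155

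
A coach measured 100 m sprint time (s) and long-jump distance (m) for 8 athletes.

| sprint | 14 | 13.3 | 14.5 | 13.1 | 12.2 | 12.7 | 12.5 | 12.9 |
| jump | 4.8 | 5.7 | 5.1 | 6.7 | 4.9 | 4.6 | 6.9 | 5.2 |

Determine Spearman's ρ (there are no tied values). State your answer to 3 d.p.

Rank sprint: 7, 6, 8, 5, 1, 3, 2, 4
Rank jump: 2, 6, 4, 7, 3, 1, 8, 5
d = rank(sprint) − rank(jump): 5, 0, 4, -2, -2, 2, -6, -1; Σd² = 90
ρ = 1 − 6Σd² / [n(n²−1)] = 1 − 6×90 / (8×63) = 1 − 540/504 ≈ -0.071

-0.071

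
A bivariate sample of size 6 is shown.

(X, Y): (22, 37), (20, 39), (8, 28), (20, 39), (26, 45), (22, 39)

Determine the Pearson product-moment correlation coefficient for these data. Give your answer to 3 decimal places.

n = 6, ΣX = 118, ΣY = 227, ΣX² = 2508, ΣY² = 8741, ΣXY = 4626
nΣXY − ΣXΣY = 27756 − 26786 = 970
nΣX² − (ΣX)² = 15048 − 13924 = 1124; nΣY² − (ΣY)² = 52446 − 51529 = 917
r = 970 / √(1124 × 917) = 970 / 1015.2379 ≈ 0.955

0.955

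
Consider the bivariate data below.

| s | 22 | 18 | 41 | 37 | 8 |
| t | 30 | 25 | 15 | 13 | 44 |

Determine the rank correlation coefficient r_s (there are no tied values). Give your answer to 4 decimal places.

Rank s: 3, 2, 5, 4, 1
Rank t: 4, 3, 2, 1, 5
d = rank(s) − rank(t): -1, -1, 3, 3, -4; Σd² = 36
ρ = 1 − 6Σd² / [n(n²−1)] = 1 − 6×36 / (5×24) = 1 − 216/120 ≈ -0.8000

-0.8000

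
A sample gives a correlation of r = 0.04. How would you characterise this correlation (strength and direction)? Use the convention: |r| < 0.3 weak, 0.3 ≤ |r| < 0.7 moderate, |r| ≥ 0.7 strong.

weak positive

r = 0.04 > 0 so the relationship is positive.
|r| = 0.04, which falls in the weak range.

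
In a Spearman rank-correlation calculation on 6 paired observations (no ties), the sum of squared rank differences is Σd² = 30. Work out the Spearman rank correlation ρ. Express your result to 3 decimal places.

ρ = 1 − 6Σd² / [n(n²−1)] = 1 − 6×30 / (6×35)
  = 1 − 180/210 = 1 − 0.8571 ≈ 0.143

0.143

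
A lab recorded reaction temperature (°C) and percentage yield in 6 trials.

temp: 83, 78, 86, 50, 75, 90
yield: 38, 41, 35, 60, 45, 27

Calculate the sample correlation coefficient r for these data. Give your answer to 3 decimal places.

-0.976

n = 6, Σx = 462, Σy = 246, Σx² = 36594, Σy² = 10704, Σxy = 18167
nΣxy − ΣxΣy = 109002 − 113652 = -4650
nΣx² − (Σx)² = 219564 − 213444 = 6120; nΣy² − (Σy)² = 64224 − 60516 = 3708
r = -4650 / √(6120 × 3708) = -4650 / 4763.7128 ≈ -0.976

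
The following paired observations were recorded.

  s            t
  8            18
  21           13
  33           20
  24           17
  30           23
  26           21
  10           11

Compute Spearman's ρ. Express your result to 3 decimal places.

0.679

Rank s: 1, 3, 7, 4, 6, 5, 2
Rank t: 4, 2, 5, 3, 7, 6, 1
d = rank(s) − rank(t): -3, 1, 2, 1, -1, -1, 1; Σd² = 18
ρ = 1 − 6Σd² / [n(n²−1)] = 1 − 6×18 / (7×48) = 1 − 108/336 ≈ 0.679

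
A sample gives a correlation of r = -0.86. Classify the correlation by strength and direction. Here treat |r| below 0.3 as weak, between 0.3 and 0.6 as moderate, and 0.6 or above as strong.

r = -0.86 < 0 so the relationship is negative.
|r| = 0.86, which falls in the strong range.

strong negative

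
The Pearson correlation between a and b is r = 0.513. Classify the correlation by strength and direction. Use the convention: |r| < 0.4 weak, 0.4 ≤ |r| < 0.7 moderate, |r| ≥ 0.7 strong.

moderate positive

r = 0.513 > 0 so the relationship is positive.
|r| = 0.513, which falls in the moderate range.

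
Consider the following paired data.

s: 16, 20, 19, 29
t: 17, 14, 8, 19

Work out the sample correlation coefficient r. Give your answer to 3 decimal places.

0.459

n = 4, Σs = 84, Σt = 58, Σs² = 1858, Σt² = 910, Σst = 1255
nΣst − ΣsΣt = 5020 − 4872 = 148
nΣs² − (Σs)² = 7432 − 7056 = 376; nΣt² − (Σt)² = 3640 − 3364 = 276
r = 148 / √(376 × 276) = 148 / 322.1428 ≈ 0.459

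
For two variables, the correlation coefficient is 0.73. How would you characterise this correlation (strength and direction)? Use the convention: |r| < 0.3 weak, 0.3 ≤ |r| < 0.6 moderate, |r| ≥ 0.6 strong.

r = 0.73 > 0 so the relationship is positive.
|r| = 0.73, which falls in the strong range.

strong positive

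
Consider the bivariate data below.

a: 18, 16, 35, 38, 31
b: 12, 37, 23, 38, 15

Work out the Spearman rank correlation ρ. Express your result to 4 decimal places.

Rank a: 2, 1, 4, 5, 3
Rank b: 1, 4, 3, 5, 2
d = rank(a) − rank(b): 1, -3, 1, 0, 1; Σd² = 12
ρ = 1 − 6Σd² / [n(n²−1)] = 1 − 6×12 / (5×24) = 1 − 72/120 ≈ 0.4000

0.4000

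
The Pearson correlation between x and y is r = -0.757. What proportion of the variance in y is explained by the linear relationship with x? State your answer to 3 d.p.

r² = (-0.757)² = 0.573

0.573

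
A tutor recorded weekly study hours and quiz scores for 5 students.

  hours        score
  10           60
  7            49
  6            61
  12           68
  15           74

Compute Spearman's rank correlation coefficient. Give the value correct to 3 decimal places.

0.700

Rank hours: 3, 2, 1, 4, 5
Rank score: 2, 1, 3, 4, 5
d = rank(hours) − rank(score): 1, 1, -2, 0, 0; Σd² = 6
ρ = 1 − 6Σd² / [n(n²−1)] = 1 − 6×6 / (5×24) = 1 − 36/120 ≈ 0.700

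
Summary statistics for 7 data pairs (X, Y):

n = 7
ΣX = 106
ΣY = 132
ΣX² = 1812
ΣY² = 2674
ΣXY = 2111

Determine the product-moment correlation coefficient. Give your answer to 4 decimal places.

r = (nΣXY − ΣXΣY) / √[(nΣX² − (ΣX)²)(nΣY² − (ΣY)²)]
Numerator: 7×2111 − 106×132 = 785
Denominator: √[(12684 − 11236)(18718 − 17424)] = √[1448 × 1294] = 1368.8360
r = 785 / 1368.8360 ≈ 0.5735

0.5735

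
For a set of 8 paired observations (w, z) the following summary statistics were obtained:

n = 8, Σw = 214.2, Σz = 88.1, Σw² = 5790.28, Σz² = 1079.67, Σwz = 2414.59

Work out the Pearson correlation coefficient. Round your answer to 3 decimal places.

0.718

r = (nΣwz − ΣwΣz) / √[(nΣw² − (Σw)²)(nΣz² − (Σz)²)]
Numerator: 8×2414.59 − 214.2×88.1 = 445.7
Denominator: √[(46322.24 − 45881.64)(8637.36 − 7761.61)] = √[440.6 × 875.75] = 621.1726
r = 445.7 / 621.1726 ≈ 0.718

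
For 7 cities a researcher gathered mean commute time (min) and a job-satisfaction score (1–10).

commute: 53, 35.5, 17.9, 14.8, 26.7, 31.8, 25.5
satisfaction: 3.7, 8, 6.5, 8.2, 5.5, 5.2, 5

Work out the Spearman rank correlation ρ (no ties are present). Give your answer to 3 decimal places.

-0.536

Rank commute: 7, 6, 2, 1, 4, 5, 3
Rank satisfaction: 1, 6, 5, 7, 4, 3, 2
d = rank(commute) − rank(satisfaction): 6, 0, -3, -6, 0, 2, 1; Σd² = 86
ρ = 1 − 6Σd² / [n(n²−1)] = 1 − 6×86 / (7×48) = 1 − 516/336 ≈ -0.536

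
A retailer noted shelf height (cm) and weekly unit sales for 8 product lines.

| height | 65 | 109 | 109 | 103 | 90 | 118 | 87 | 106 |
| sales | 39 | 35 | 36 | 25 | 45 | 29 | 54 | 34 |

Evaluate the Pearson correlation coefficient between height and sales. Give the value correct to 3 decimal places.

-0.552

n = 8, Σx = 787, Σy = 297, Σx² = 79425, Σy² = 11605, Σxy = 28623
nΣxy − ΣxΣy = 228984 − 233739 = -4755
nΣx² − (Σx)² = 635400 − 619369 = 16031; nΣy² − (Σy)² = 92840 − 88209 = 4631
r = -4755 / √(16031 × 4631) = -4755 / 8616.2382 ≈ -0.552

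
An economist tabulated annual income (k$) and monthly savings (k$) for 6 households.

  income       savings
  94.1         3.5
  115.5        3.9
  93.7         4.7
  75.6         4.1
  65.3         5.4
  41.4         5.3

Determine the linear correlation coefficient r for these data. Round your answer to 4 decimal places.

-0.7444

n = 6, Σx = 485.6, Σy = 26.9, Σx² = 42668.16, Σy² = 123.61, Σxy = 2102.19
nΣxy − ΣxΣy = 12613.14 − 13062.64 = -449.5
nΣx² − (Σx)² = 256008.96 − 235807.36 = 20201.6; nΣy² − (Σy)² = 741.66 − 723.61 = 18.05
r = -449.5 / √(20201.6 × 18.05) = -449.5 / 603.8534 ≈ -0.7444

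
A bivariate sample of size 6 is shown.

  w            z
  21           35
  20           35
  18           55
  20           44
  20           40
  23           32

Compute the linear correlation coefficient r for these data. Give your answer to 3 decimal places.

n = 6, Σw = 122, Σz = 241, Σw² = 2494, Σz² = 10035, Σwz = 4841
nΣwz − ΣwΣz = 29046 − 29402 = -356
nΣw² − (Σw)² = 14964 − 14884 = 80; nΣz² − (Σz)² = 60210 − 58081 = 2129
r = -356 / √(80 × 2129) = -356 / 412.6984 ≈ -0.863

-0.863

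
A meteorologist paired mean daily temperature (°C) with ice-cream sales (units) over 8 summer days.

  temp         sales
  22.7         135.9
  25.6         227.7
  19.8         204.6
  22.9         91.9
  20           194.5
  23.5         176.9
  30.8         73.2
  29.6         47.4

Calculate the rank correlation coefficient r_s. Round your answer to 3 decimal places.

-0.548

Rank temp: 3, 6, 1, 4, 2, 5, 8, 7
Rank sales: 4, 8, 7, 3, 6, 5, 2, 1
d = rank(temp) − rank(sales): -1, -2, -6, 1, -4, 0, 6, 6; Σd² = 130
ρ = 1 − 6Σd² / [n(n²−1)] = 1 − 6×130 / (8×63) = 1 − 780/504 ≈ -0.548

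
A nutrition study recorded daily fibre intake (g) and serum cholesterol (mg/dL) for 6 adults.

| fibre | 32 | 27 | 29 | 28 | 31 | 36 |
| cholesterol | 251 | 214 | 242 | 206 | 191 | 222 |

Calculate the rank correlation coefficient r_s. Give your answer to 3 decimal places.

0.371

Rank fibre: 5, 1, 3, 2, 4, 6
Rank cholesterol: 6, 3, 5, 2, 1, 4
d = rank(fibre) − rank(cholesterol): -1, -2, -2, 0, 3, 2; Σd² = 22
ρ = 1 − 6Σd² / [n(n²−1)] = 1 − 6×22 / (6×35) = 1 − 132/210 ≈ 0.371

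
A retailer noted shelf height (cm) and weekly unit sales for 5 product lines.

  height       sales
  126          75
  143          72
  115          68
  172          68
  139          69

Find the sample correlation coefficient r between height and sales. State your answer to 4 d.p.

-0.2859

n = 5, Σx = 695, Σy = 352, Σx² = 98455, Σy² = 24818, Σxy = 48853
nΣxy − ΣxΣy = 244265 − 244640 = -375
nΣx² − (Σx)² = 492275 − 483025 = 9250; nΣy² − (Σy)² = 124090 − 123904 = 186
r = -375 / √(9250 × 186) = -375 / 1311.6783 ≈ -0.2859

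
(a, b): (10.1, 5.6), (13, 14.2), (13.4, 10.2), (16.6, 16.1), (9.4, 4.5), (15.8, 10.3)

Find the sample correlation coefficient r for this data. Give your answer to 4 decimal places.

0.8332

n = 6, Σa = 78.3, Σb = 60.9, Σa² = 1064.13, Σb² = 722.59, Σab = 850.14
nΣab − ΣaΣb = 5100.84 − 4768.47 = 332.37
nΣa² − (Σa)² = 6384.78 − 6130.89 = 253.89; nΣb² − (Σb)² = 4335.54 − 3708.81 = 626.73
r = 332.37 / √(253.89 × 626.73) = 332.37 / 398.8991 ≈ 0.8332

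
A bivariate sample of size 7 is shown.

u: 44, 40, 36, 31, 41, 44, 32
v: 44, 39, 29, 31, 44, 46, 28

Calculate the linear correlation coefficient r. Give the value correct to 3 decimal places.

n = 7, Σu = 268, Σv = 261, Σu² = 10434, Σv² = 10095, Σuv = 10225
nΣuv − ΣuΣv = 71575 − 69948 = 1627
nΣu² − (Σu)² = 73038 − 71824 = 1214; nΣv² − (Σv)² = 70665 − 68121 = 2544
r = 1627 / √(1214 × 2544) = 1627 / 1757.3890 ≈ 0.926

0.926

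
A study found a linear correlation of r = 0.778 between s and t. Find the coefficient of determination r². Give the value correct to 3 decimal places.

0.605

r² = (0.778)² = 0.605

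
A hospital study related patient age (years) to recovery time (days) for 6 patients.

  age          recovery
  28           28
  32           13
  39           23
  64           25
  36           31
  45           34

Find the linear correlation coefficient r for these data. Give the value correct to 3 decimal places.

n = 6, Σx = 244, Σy = 154, Σx² = 10746, Σy² = 4224, Σxy = 6343
nΣxy − ΣxΣy = 38058 − 37576 = 482
nΣx² − (Σx)² = 64476 − 59536 = 4940; nΣy² − (Σy)² = 25344 − 23716 = 1628
r = 482 / √(4940 × 1628) = 482 / 2835.8984 ≈ 0.170

0.170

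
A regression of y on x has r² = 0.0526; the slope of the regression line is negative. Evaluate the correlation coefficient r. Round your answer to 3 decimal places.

|r| = √0.0526 = 0.229
The association is negative, so r = −0.229.

-0.229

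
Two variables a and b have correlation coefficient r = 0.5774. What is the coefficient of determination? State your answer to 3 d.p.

r² = (0.5774)² = 0.333

0.333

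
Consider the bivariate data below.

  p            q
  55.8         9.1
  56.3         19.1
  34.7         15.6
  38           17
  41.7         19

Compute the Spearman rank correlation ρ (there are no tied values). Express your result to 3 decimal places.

Rank p: 4, 5, 1, 2, 3
Rank q: 1, 5, 2, 3, 4
d = rank(p) − rank(q): 3, 0, -1, -1, -1; Σd² = 12
ρ = 1 − 6Σd² / [n(n²−1)] = 1 − 6×12 / (5×24) = 1 − 72/120 ≈ 0.400

0.400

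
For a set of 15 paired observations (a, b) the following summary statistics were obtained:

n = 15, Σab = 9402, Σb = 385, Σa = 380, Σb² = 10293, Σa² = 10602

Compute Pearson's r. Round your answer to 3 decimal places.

r = (nΣab − ΣaΣb) / √[(nΣa² − (Σa)²)(nΣb² − (Σb)²)]
Numerator: 15×9402 − 380×385 = -5270
Denominator: √[(159030 − 144400)(154395 − 148225)] = √[14630 × 6170] = 9500.9000
r = -5270 / 9500.9000 ≈ -0.555

-0.555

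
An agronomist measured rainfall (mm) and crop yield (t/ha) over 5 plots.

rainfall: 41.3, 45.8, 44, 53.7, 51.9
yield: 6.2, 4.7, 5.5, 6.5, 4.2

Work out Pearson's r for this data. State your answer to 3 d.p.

n = 5, Σx = 236.7, Σy = 27.1, Σx² = 11316.63, Σy² = 150.67, Σxy = 1280.35
nΣxy − ΣxΣy = 6401.75 − 6414.57 = -12.82
nΣx² − (Σx)² = 56583.15 − 56026.89 = 556.26; nΣy² − (Σy)² = 753.35 − 734.41 = 18.94
r = -12.82 / √(556.26 × 18.94) = -12.82 / 102.6429 ≈ -0.125

-0.125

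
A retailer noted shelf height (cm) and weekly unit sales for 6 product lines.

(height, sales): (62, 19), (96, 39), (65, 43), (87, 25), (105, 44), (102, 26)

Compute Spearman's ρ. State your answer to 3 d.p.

0.600

Rank height: 1, 4, 2, 3, 6, 5
Rank sales: 1, 4, 5, 2, 6, 3
d = rank(height) − rank(sales): 0, 0, -3, 1, 0, 2; Σd² = 14
ρ = 1 − 6Σd² / [n(n²−1)] = 1 − 6×14 / (6×35) = 1 − 84/210 ≈ 0.600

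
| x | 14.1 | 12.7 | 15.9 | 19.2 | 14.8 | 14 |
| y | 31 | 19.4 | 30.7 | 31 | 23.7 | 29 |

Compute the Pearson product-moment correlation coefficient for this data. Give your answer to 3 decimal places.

0.592

n = 6, Σx = 90.7, Σy = 164.8, Σx² = 1396.59, Σy² = 4643.54, Σxy = 2523.57
nΣxy − ΣxΣy = 15141.42 − 14947.36 = 194.06
nΣx² − (Σx)² = 8379.54 − 8226.49 = 153.05; nΣy² − (Σy)² = 27861.24 − 27159.04 = 702.2
r = 194.06 / √(153.05 × 702.2) = 194.06 / 327.8288 ≈ 0.592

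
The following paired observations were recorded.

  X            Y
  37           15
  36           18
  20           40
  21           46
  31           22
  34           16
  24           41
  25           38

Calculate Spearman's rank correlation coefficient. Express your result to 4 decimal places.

Rank X: 8, 7, 1, 2, 5, 6, 3, 4
Rank Y: 1, 3, 6, 8, 4, 2, 7, 5
d = rank(X) − rank(Y): 7, 4, -5, -6, 1, 4, -4, -1; Σd² = 160
ρ = 1 − 6Σd² / [n(n²−1)] = 1 − 6×160 / (8×63) = 1 − 960/504 ≈ -0.9048

-0.9048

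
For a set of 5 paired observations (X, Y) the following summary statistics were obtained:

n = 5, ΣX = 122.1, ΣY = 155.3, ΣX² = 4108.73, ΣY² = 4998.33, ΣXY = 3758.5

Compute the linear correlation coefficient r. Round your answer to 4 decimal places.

-0.0765

r = (nΣXY − ΣXΣY) / √[(nΣX² − (ΣX)²)(nΣY² − (ΣY)²)]
Numerator: 5×3758.5 − 122.1×155.3 = -169.63
Denominator: √[(20543.65 − 14908.41)(24991.65 − 24118.09)] = √[5635.24 × 873.56] = 2218.7204
r = -169.63 / 2218.7204 ≈ -0.0765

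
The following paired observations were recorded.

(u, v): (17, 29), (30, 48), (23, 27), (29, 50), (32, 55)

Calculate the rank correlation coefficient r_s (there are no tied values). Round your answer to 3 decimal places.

0.800

Rank u: 1, 4, 2, 3, 5
Rank v: 2, 3, 1, 4, 5
d = rank(u) − rank(v): -1, 1, 1, -1, 0; Σd² = 4
ρ = 1 − 6Σd² / [n(n²−1)] = 1 − 6×4 / (5×24) = 1 − 24/120 ≈ 0.800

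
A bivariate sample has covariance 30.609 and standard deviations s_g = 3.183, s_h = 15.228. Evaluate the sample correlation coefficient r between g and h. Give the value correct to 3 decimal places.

r = Cov(g,h) / (s_g · s_h) = 30.609 / (3.183 × 15.228)
  = 30.609 / 48.4707 ≈ 0.631

0.631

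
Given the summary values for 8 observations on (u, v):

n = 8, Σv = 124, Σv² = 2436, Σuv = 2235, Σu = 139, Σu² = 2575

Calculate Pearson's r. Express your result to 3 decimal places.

r = (nΣuv − ΣuΣv) / √[(nΣu² − (Σu)²)(nΣv² − (Σv)²)]
Numerator: 8×2235 − 139×124 = 644
Denominator: √[(20600 − 19321)(19488 − 15376)] = √[1279 × 4112] = 2293.3050
r = 644 / 2293.3050 ≈ 0.281

0.281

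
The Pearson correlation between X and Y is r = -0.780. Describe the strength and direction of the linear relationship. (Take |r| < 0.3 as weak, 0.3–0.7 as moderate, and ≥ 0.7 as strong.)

r = -0.780 < 0 so the relationship is negative.
|r| = 0.780, which falls in the strong range.

strong negative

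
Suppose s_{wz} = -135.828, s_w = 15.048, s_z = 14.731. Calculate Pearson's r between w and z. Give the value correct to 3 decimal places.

-0.613

r = Cov(w,z) / (s_w · s_z) = -135.828 / (15.048 × 14.731)
  = -135.828 / 221.6721 ≈ -0.613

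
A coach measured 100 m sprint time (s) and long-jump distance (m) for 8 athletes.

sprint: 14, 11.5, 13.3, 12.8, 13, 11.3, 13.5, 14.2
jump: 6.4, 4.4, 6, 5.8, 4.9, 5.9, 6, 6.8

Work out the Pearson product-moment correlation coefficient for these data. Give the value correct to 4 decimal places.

n = 8, Σx = 103.6, Σy = 46.2, Σx² = 1349.56, Σy² = 271.02, Σxy = 602.17
nΣxy − ΣxΣy = 4817.36 − 4786.32 = 31.04
nΣx² − (Σx)² = 10796.48 − 10732.96 = 63.52; nΣy² − (Σy)² = 2168.16 − 2134.44 = 33.72
r = 31.04 / √(63.52 × 33.72) = 31.04 / 46.2806 ≈ 0.6707

0.6707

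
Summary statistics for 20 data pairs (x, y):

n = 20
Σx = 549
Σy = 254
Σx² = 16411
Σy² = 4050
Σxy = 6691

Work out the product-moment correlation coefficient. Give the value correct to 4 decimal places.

r = (nΣxy − ΣxΣy) / √[(nΣx² − (Σx)²)(nΣy² − (Σy)²)]
Numerator: 20×6691 − 549×254 = -5626
Denominator: √[(328220 − 301401)(81000 − 64516)] = √[26819 × 16484] = 21025.8031
r = -5626 / 21025.8031 ≈ -0.2676

-0.2676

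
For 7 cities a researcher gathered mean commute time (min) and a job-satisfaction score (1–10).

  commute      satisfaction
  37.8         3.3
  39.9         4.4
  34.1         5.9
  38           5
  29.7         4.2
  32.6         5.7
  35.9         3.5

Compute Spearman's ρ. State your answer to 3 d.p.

Rank commute: 5, 7, 3, 6, 1, 2, 4
Rank satisfaction: 1, 4, 7, 5, 3, 6, 2
d = rank(commute) − rank(satisfaction): 4, 3, -4, 1, -2, -4, 2; Σd² = 66
ρ = 1 − 6Σd² / [n(n²−1)] = 1 − 6×66 / (7×48) = 1 − 396/336 ≈ -0.179

-0.179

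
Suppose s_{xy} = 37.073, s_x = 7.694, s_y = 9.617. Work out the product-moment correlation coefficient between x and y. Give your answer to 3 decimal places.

r = Cov(x,y) / (s_x · s_y) = 37.073 / (7.694 × 9.617)
  = 37.073 / 73.9932 ≈ 0.501

0.501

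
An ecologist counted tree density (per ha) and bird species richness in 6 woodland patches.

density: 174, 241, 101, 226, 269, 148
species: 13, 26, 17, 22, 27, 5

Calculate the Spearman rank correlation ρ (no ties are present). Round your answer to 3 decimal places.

Rank density: 3, 5, 1, 4, 6, 2
Rank species: 2, 5, 3, 4, 6, 1
d = rank(density) − rank(species): 1, 0, -2, 0, 0, 1; Σd² = 6
ρ = 1 − 6Σd² / [n(n²−1)] = 1 − 6×6 / (6×35) = 1 − 36/210 ≈ 0.829

0.829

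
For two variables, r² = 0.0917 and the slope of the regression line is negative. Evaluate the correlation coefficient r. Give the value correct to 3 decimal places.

-0.303

|r| = √0.0917 = 0.303
The association is negative, so r = −0.303.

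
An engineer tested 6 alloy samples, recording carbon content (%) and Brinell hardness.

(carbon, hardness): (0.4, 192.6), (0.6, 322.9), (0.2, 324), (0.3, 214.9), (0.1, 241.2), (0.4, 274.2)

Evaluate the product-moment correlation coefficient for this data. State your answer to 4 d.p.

n = 6, Σx = 2, Σy = 1569.8, Σx² = 0.82, Σy² = 425880.26, Σxy = 533.85
nΣxy − ΣxΣy = 3203.1 − 3139.6 = 63.5
nΣx² − (Σx)² = 4.92 − 4 = 0.92; nΣy² − (Σy)² = 2555281.56 − 2464272.04 = 91009.52
r = 63.5 / √(0.92 × 91009.52) = 63.5 / 289.3592 ≈ 0.2195

0.2195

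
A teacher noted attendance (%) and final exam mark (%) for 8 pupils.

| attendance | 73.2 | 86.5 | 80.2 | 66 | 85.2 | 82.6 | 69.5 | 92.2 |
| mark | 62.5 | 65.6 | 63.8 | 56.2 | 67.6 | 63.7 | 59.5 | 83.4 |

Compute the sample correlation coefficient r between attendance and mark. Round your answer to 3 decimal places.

0.849

n = 8, Σx = 635.4, Σy = 522.3, Σx² = 51041.42, Σy² = 34561.75, Σxy = 41921.23
nΣxy − ΣxΣy = 335369.84 − 331869.42 = 3500.42
nΣx² − (Σx)² = 408331.36 − 403733.16 = 4598.2; nΣy² − (Σy)² = 276494 − 272797.29 = 3696.71
r = 3500.42 / √(4598.2 × 3696.71) = 3500.42 / 4122.8888 ≈ 0.849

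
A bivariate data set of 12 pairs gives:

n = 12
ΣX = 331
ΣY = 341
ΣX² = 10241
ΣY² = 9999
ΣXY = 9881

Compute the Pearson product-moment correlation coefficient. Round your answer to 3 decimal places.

0.811

r = (nΣXY − ΣXΣY) / √[(nΣX² − (ΣX)²)(nΣY² − (ΣY)²)]
Numerator: 12×9881 − 331×341 = 5701
Denominator: √[(122892 − 109561)(119988 − 116281)] = √[13331 × 3707] = 7029.7949
r = 5701 / 7029.7949 ≈ 0.811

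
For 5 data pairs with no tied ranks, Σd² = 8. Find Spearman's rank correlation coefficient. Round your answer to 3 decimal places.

0.600

ρ = 1 − 6Σd² / [n(n²−1)] = 1 − 6×8 / (5×24)
  = 1 − 48/120 = 1 − 0.4000 ≈ 0.600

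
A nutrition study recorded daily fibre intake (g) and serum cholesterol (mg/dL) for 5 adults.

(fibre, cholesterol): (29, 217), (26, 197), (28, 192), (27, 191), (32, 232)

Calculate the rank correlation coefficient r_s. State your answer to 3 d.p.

0.700

Rank fibre: 4, 1, 3, 2, 5
Rank cholesterol: 4, 3, 2, 1, 5
d = rank(fibre) − rank(cholesterol): 0, -2, 1, 1, 0; Σd² = 6
ρ = 1 − 6Σd² / [n(n²−1)] = 1 − 6×6 / (5×24) = 1 − 36/120 ≈ 0.700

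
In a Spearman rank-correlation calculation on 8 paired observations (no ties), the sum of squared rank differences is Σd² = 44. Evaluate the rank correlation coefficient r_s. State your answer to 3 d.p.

0.476

ρ = 1 − 6Σd² / [n(n²−1)] = 1 − 6×44 / (8×63)
  = 1 − 264/504 = 1 − 0.5238 ≈ 0.476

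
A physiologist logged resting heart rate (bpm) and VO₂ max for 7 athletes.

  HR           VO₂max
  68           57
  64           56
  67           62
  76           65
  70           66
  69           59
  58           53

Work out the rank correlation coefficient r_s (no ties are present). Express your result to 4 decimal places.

0.8571

Rank HR: 4, 2, 3, 7, 6, 5, 1
Rank VO₂max: 3, 2, 5, 6, 7, 4, 1
d = rank(HR) − rank(VO₂max): 1, 0, -2, 1, -1, 1, 0; Σd² = 8
ρ = 1 − 6Σd² / [n(n²−1)] = 1 − 6×8 / (7×48) = 1 − 48/336 ≈ 0.8571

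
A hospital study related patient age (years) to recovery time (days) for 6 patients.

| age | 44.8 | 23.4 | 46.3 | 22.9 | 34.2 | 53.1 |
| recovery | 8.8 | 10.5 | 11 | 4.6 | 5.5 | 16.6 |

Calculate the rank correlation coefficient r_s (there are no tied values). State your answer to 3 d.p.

0.829

Rank age: 4, 2, 5, 1, 3, 6
Rank recovery: 3, 4, 5, 1, 2, 6
d = rank(age) − rank(recovery): 1, -2, 0, 0, 1, 0; Σd² = 6
ρ = 1 − 6Σd² / [n(n²−1)] = 1 − 6×6 / (6×35) = 1 − 36/210 ≈ 0.829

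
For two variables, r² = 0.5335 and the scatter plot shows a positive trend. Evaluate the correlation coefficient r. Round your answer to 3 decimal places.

0.730

|r| = √0.5335 = 0.730
The association is positive, so r = 0.730.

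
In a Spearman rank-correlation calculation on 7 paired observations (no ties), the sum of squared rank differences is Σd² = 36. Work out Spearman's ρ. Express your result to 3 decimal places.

ρ = 1 − 6Σd² / [n(n²−1)] = 1 − 6×36 / (7×48)
  = 1 − 216/336 = 1 − 0.6429 ≈ 0.357

0.357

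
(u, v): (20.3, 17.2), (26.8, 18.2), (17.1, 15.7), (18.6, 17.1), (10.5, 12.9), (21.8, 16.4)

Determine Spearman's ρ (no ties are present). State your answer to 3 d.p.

0.829

Rank u: 4, 6, 2, 3, 1, 5
Rank v: 5, 6, 2, 4, 1, 3
d = rank(u) − rank(v): -1, 0, 0, -1, 0, 2; Σd² = 6
ρ = 1 − 6Σd² / [n(n²−1)] = 1 − 6×6 / (6×35) = 1 − 36/210 ≈ 0.829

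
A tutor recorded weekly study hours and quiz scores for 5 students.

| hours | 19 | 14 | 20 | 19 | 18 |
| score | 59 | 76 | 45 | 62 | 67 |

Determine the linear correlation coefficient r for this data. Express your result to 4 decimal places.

-0.8705

n = 5, Σx = 90, Σy = 309, Σx² = 1642, Σy² = 19615, Σxy = 5469
nΣxy − ΣxΣy = 27345 − 27810 = -465
nΣx² − (Σx)² = 8210 − 8100 = 110; nΣy² − (Σy)² = 98075 − 95481 = 2594
r = -465 / √(110 × 2594) = -465 / 534.1723 ≈ -0.8705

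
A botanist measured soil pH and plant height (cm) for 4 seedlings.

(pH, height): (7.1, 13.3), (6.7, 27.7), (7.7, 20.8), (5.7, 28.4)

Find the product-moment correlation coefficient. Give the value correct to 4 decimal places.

n = 4, Σx = 27.2, Σy = 90.2, Σx² = 187.08, Σy² = 2183.38, Σxy = 602.06
nΣxy − ΣxΣy = 2408.24 − 2453.44 = -45.2
nΣx² − (Σx)² = 748.32 − 739.84 = 8.48; nΣy² − (Σy)² = 8733.52 − 8136.04 = 597.48
r = -45.2 / √(8.48 × 597.48) = -45.2 / 71.1803 ≈ -0.6350

-0.6350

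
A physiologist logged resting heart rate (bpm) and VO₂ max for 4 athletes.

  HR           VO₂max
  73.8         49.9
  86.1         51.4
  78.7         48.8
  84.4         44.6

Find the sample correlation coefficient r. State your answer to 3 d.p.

-0.185

n = 4, Σx = 323, Σy = 194.7, Σx² = 26176.7, Σy² = 9502.57, Σxy = 15712.96
nΣxy − ΣxΣy = 62851.84 − 62888.1 = -36.26
nΣx² − (Σx)² = 104706.8 − 104329 = 377.8; nΣy² − (Σy)² = 38010.28 − 37908.09 = 102.19
r = -36.26 / √(377.8 × 102.19) = -36.26 / 196.4876 ≈ -0.185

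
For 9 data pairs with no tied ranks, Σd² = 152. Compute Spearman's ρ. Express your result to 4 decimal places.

ρ = 1 − 6Σd² / [n(n²−1)] = 1 − 6×152 / (9×80)
  = 1 − 912/720 = 1 − 1.26667 ≈ -0.2667

-0.2667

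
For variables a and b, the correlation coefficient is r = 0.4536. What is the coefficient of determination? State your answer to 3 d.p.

0.206

r² = (0.4536)² = 0.206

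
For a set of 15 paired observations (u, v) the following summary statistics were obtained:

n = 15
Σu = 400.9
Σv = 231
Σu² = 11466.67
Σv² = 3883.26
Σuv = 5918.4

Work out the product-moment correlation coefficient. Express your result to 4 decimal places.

-0.5161

r = (nΣuv − ΣuΣv) / √[(nΣu² − (Σu)²)(nΣv² − (Σv)²)]
Numerator: 15×5918.4 − 400.9×231 = -3831.9
Denominator: √[(172000.05 − 160720.81)(58248.9 − 53361)] = √[11279.24 × 4887.9] = 7425.0789
r = -3831.9 / 7425.0789 ≈ -0.5161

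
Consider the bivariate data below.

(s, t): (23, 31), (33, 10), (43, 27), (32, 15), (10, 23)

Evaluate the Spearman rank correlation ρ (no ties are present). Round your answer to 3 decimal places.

-0.200

Rank s: 2, 4, 5, 3, 1
Rank t: 5, 1, 4, 2, 3
d = rank(s) − rank(t): -3, 3, 1, 1, -2; Σd² = 24
ρ = 1 − 6Σd² / [n(n²−1)] = 1 − 6×24 / (5×24) = 1 − 144/120 ≈ -0.200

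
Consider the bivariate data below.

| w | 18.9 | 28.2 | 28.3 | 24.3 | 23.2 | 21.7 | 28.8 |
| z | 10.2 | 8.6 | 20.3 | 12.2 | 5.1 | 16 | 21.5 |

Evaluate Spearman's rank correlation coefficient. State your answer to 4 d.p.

0.5357

Rank w: 1, 5, 6, 4, 3, 2, 7
Rank z: 3, 2, 6, 4, 1, 5, 7
d = rank(w) − rank(z): -2, 3, 0, 0, 2, -3, 0; Σd² = 26
ρ = 1 − 6Σd² / [n(n²−1)] = 1 − 6×26 / (7×48) = 1 − 156/336 ≈ 0.5357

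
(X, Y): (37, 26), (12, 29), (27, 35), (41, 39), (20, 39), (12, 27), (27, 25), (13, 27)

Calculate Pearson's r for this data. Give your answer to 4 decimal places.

0.3192

n = 8, ΣX = 189, ΣY = 247, ΣX² = 5365, ΣY² = 7867, ΣXY = 5984
nΣXY − ΣXΣY = 47872 − 46683 = 1189
nΣX² − (ΣX)² = 42920 − 35721 = 7199; nΣY² − (ΣY)² = 62936 − 61009 = 1927
r = 1189 / √(7199 × 1927) = 1189 / 3724.5769 ≈ 0.3192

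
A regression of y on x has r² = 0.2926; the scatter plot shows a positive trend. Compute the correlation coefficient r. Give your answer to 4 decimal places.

0.5409

|r| = √0.2926 = 0.5409
The association is positive, so r = 0.5409.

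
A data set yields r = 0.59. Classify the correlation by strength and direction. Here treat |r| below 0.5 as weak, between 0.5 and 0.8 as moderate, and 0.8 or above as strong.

r = 0.59 > 0 so the relationship is positive.
|r| = 0.59, which falls in the moderate range.

moderate positive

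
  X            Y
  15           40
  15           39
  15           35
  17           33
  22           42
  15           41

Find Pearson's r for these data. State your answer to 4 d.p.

n = 6, ΣX = 99, ΣY = 230, ΣX² = 1673, ΣY² = 8880, ΣXY = 3810
nΣXY − ΣXΣY = 22860 − 22770 = 90
nΣX² − (ΣX)² = 10038 − 9801 = 237; nΣY² − (ΣY)² = 53280 − 52900 = 380
r = 90 / √(237 × 380) = 90 / 300.1000 ≈ 0.2999

0.2999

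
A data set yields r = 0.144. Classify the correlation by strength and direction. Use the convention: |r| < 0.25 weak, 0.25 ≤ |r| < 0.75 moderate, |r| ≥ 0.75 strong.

weak positive

r = 0.144 > 0 so the relationship is positive.
|r| = 0.144, which falls in the weak range.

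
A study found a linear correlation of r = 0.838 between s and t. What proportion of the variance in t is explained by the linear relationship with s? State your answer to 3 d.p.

r² = (0.838)² = 0.702

0.702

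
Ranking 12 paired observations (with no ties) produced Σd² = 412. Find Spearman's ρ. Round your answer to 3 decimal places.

ρ = 1 − 6Σd² / [n(n²−1)] = 1 − 6×412 / (12×143)
  = 1 − 2472/1716 = 1 − 1.4406 ≈ -0.441

-0.441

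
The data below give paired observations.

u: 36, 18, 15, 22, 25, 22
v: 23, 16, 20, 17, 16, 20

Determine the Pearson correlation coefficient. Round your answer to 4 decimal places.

0.5299

n = 6, Σu = 138, Σv = 112, Σu² = 3438, Σv² = 2130, Σuv = 2630
nΣuv − ΣuΣv = 15780 − 15456 = 324
nΣu² − (Σu)² = 20628 − 19044 = 1584; nΣv² − (Σv)² = 12780 − 12544 = 236
r = 324 / √(1584 × 236) = 324 / 611.4115 ≈ 0.5299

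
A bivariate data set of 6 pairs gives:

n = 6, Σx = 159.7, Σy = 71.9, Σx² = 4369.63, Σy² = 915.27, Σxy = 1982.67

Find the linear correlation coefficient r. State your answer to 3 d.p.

0.863

r = (nΣxy − ΣxΣy) / √[(nΣx² − (Σx)²)(nΣy² − (Σy)²)]
Numerator: 6×1982.67 − 159.7×71.9 = 413.59
Denominator: √[(26217.78 − 25504.09)(5491.62 − 5169.61)] = √[713.69 × 322.01] = 479.3906
r = 413.59 / 479.3906 ≈ 0.863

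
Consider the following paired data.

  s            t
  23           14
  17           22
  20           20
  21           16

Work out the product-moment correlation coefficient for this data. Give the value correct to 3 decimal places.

-0.949

n = 4, Σs = 81, Σt = 72, Σs² = 1659, Σt² = 1336, Σst = 1432
nΣst − ΣsΣt = 5728 − 5832 = -104
nΣs² − (Σs)² = 6636 − 6561 = 75; nΣt² − (Σt)² = 5344 − 5184 = 160
r = -104 / √(75 × 160) = -104 / 109.5445 ≈ -0.949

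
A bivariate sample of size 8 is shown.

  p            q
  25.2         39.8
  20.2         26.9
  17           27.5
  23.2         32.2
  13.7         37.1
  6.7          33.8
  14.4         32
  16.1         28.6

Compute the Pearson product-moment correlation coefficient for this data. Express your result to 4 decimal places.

n = 8, Σp = 136.5, Σq = 257.9, Σp² = 2569.47, Σq² = 8461.55, Σpq = 4416.87
nΣpq − ΣpΣq = 35334.96 − 35203.35 = 131.61
nΣp² − (Σp)² = 20555.76 − 18632.25 = 1923.51; nΣq² − (Σq)² = 67692.4 − 66512.41 = 1179.99
r = 131.61 / √(1923.51 × 1179.99) = 131.61 / 1506.5598 ≈ 0.0874

0.0874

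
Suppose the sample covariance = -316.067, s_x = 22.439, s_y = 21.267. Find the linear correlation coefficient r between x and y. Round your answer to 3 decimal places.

r = Cov(x,y) / (s_x · s_y) = -316.067 / (22.439 × 21.267)
  = -316.067 / 477.2102 ≈ -0.662

-0.662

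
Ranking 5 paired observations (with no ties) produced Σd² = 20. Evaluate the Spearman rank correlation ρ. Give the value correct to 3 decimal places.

ρ = 1 − 6Σd² / [n(n²−1)] = 1 − 6×20 / (5×24)
  = 1 − 120/120 = 1 − 1.0000 ≈ 0.000

0.000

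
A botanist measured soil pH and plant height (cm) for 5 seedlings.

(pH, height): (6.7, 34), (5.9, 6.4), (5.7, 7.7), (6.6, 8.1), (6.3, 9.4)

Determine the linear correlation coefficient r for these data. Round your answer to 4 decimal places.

n = 5, Σx = 31.2, Σy = 65.6, Σx² = 195.44, Σy² = 1410.22, Σxy = 422.13
nΣxy − ΣxΣy = 2110.65 − 2046.72 = 63.93
nΣx² − (Σx)² = 977.2 − 973.44 = 3.76; nΣy² − (Σy)² = 7051.1 − 4303.36 = 2747.74
r = 63.93 / √(3.76 × 2747.74) = 63.93 / 101.6440 ≈ 0.6290

0.6290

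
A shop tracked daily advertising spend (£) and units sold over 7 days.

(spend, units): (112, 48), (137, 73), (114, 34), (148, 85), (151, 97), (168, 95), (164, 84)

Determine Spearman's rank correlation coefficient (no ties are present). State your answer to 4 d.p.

0.7857

Rank spend: 1, 3, 2, 4, 5, 7, 6
Rank units: 2, 3, 1, 5, 7, 6, 4
d = rank(spend) − rank(units): -1, 0, 1, -1, -2, 1, 2; Σd² = 12
ρ = 1 − 6Σd² / [n(n²−1)] = 1 − 6×12 / (7×48) = 1 − 72/336 ≈ 0.7857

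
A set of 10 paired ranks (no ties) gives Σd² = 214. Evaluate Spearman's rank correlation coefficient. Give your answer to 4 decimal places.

-0.2970

ρ = 1 − 6Σd² / [n(n²−1)] = 1 − 6×214 / (10×99)
  = 1 − 1284/990 = 1 − 1.29697 ≈ -0.2970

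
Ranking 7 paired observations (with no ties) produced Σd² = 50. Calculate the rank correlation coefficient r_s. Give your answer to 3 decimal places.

ρ = 1 − 6Σd² / [n(n²−1)] = 1 − 6×50 / (7×48)
  = 1 − 300/336 = 1 − 0.8929 ≈ 0.107

0.107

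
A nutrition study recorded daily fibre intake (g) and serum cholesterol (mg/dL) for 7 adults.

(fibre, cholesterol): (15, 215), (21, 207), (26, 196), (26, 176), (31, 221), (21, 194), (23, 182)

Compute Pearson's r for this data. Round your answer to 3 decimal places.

-0.070

n = 7, Σx = 163, Σy = 1391, Σx² = 3949, Σy² = 278067, Σxy = 32355
nΣxy − ΣxΣy = 226485 − 226733 = -248
nΣx² − (Σx)² = 27643 − 26569 = 1074; nΣy² − (Σy)² = 1946469 − 1934881 = 11588
r = -248 / √(1074 × 11588) = -248 / 3527.8197 ≈ -0.070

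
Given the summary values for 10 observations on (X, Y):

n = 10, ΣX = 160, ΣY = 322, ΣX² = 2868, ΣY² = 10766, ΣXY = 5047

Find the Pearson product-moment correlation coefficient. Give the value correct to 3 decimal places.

r = (nΣXY − ΣXΣY) / √[(nΣX² − (ΣX)²)(nΣY² − (ΣY)²)]
Numerator: 10×5047 − 160×322 = -1050
Denominator: √[(28680 − 25600)(107660 − 103684)] = √[3080 × 3976] = 3499.4400
r = -1050 / 3499.4400 ≈ -0.300

-0.300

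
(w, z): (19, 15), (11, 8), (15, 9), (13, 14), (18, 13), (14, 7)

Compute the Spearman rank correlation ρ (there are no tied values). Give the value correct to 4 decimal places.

0.5429

Rank w: 6, 1, 4, 2, 5, 3
Rank z: 6, 2, 3, 5, 4, 1
d = rank(w) − rank(z): 0, -1, 1, -3, 1, 2; Σd² = 16
ρ = 1 − 6Σd² / [n(n²−1)] = 1 − 6×16 / (6×35) = 1 − 96/210 ≈ 0.5429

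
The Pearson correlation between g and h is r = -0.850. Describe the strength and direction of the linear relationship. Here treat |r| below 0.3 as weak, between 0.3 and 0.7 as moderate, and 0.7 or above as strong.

r = -0.850 < 0 so the relationship is negative.
|r| = 0.850, which falls in the strong range.

strong negative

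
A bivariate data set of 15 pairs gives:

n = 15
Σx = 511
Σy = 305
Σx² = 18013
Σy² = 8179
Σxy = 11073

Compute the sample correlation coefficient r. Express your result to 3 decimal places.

0.624

r = (nΣxy − ΣxΣy) / √[(nΣx² − (Σx)²)(nΣy² − (Σy)²)]
Numerator: 15×11073 − 511×305 = 10240
Denominator: √[(270195 − 261121)(122685 − 93025)] = √[9074 × 29660] = 16405.3296
r = 10240 / 16405.3296 ≈ 0.624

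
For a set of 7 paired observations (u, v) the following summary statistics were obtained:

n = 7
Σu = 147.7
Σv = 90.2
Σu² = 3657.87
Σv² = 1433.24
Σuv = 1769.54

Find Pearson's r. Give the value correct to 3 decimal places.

r = (nΣuv − ΣuΣv) / √[(nΣu² − (Σu)²)(nΣv² − (Σv)²)]
Numerator: 7×1769.54 − 147.7×90.2 = -935.76
Denominator: √[(25605.09 − 21815.29)(10032.68 − 8136.04)] = √[3789.8 × 1896.64] = 2681.0234
r = -935.76 / 2681.0234 ≈ -0.349

-0.349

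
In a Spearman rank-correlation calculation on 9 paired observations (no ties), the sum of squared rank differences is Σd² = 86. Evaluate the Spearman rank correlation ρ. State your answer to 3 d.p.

ρ = 1 − 6Σd² / [n(n²−1)] = 1 − 6×86 / (9×80)
  = 1 − 516/720 = 1 − 0.7167 ≈ 0.283

0.283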